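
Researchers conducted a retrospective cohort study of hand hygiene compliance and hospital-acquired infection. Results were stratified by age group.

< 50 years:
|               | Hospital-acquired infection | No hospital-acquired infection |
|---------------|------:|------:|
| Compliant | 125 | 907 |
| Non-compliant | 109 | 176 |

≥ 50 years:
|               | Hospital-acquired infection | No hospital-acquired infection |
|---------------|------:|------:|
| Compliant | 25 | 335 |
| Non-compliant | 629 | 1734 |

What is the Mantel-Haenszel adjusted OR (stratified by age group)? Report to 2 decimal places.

OR_MH = Σ(aᵢdᵢ/nᵢ) / Σ(bᵢcᵢ/nᵢ), where nᵢ is the stratum total.
Stratum 1 (< 50 years): n = 1317; a·d/n = 125·176/1317 = 16.7046; b·c/n = 907·109/1317 = 75.0668
Stratum 2 (≥ 50 years): n = 2723; a·d/n = 25·1734/2723 = 15.9199; b·c/n = 335·629/2723 = 77.3834
OR_MH = (16.7046 + 15.9199) / (75.0668 + 77.3834) = 32.6246 / 152.4502 = 0.21400

0.21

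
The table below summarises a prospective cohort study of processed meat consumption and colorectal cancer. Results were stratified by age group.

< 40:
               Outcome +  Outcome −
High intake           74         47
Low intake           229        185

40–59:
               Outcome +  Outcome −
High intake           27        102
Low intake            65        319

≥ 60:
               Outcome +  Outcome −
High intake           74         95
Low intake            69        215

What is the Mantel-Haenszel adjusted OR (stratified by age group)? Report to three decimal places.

OR_MH = Σ(aᵢdᵢ/nᵢ) / Σ(bᵢcᵢ/nᵢ), where nᵢ is the stratum total.
Stratum 1 (< 40): n = 535; a·d/n = 74·185/535 = 25.5888; b·c/n = 47·229/535 = 20.1178
Stratum 2 (40–59): n = 513; a·d/n = 27·319/513 = 16.7895; b·c/n = 102·65/513 = 12.9240
Stratum 3 (≥ 60): n = 453; a·d/n = 74·215/453 = 35.1214; b·c/n = 95·69/453 = 14.4702
OR_MH = (25.5888 + 16.7895 + 35.1214) / (20.1178 + 12.9240 + 14.4702) = 77.4997 / 47.5119 = 1.63116

1.631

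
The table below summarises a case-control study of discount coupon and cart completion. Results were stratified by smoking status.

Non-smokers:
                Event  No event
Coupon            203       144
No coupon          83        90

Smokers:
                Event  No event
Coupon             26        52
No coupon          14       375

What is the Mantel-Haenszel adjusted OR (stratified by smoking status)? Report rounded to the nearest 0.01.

2.28

OR_MH = Σ(aᵢdᵢ/nᵢ) / Σ(bᵢcᵢ/nᵢ), where nᵢ is the stratum total.
Stratum 1 (Non-smokers): n = 520; a·d/n = 203·90/520 = 35.1346; b·c/n = 144·83/520 = 22.9846
Stratum 2 (Smokers): n = 467; a·d/n = 26·375/467 = 20.8779; b·c/n = 52·14/467 = 1.5589
OR_MH = (35.1346 + 20.8779) / (22.9846 + 1.5589) = 56.0126 / 24.5435 = 2.28217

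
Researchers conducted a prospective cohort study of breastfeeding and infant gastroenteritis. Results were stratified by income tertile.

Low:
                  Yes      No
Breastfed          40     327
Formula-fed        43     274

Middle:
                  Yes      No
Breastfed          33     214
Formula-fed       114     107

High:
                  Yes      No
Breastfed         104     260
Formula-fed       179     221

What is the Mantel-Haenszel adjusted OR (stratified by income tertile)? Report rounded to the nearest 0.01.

0.40

OR_MH = Σ(aᵢdᵢ/nᵢ) / Σ(bᵢcᵢ/nᵢ), where nᵢ is the stratum total.
Stratum 1 (Low): n = 684; a·d/n = 40·274/684 = 16.0234; b·c/n = 327·43/684 = 20.5570
Stratum 2 (Middle): n = 468; a·d/n = 33·107/468 = 7.5449; b·c/n = 214·114/468 = 52.1282
Stratum 3 (High): n = 764; a·d/n = 104·221/764 = 30.0838; b·c/n = 260·179/764 = 60.9162
OR_MH = (16.0234 + 7.5449 + 30.0838) / (20.5570 + 52.1282 + 60.9162) = 53.6520 / 133.6015 = 0.40158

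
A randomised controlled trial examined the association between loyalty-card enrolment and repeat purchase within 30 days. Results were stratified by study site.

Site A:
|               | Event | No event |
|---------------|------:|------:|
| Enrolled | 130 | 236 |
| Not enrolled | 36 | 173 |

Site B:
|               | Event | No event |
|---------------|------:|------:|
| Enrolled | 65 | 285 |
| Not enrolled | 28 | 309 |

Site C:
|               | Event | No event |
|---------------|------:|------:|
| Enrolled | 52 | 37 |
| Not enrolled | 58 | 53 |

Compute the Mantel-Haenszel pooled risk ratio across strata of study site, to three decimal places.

1.715

RR_MH = Σ(aᵢ·n₀ᵢ/nᵢ) / Σ(cᵢ·n₁ᵢ/nᵢ), with n₁ᵢ = aᵢ+bᵢ (exposed), n₀ᵢ = cᵢ+dᵢ (unexposed), nᵢ = n₁ᵢ+n₀ᵢ.
Stratum 1 (Site A): n₁ = 366, n₀ = 209, n = 575; a·n₀/n = 130·209/575 = 47.2522; c·n₁/n = 36·366/575 = 22.9148
Stratum 2 (Site B): n₁ = 350, n₀ = 337, n = 687; a·n₀/n = 65·337/687 = 31.8850; c·n₁/n = 28·350/687 = 14.2649
Stratum 3 (Site C): n₁ = 89, n₀ = 111, n = 200; a·n₀/n = 52·111/200 = 28.8600; c·n₁/n = 58·89/200 = 25.8100
RR_MH = (47.2522 + 31.8850 + 28.8600) / (22.9148 + 14.2649 + 25.8100) = 107.9972 / 62.9897 = 1.71452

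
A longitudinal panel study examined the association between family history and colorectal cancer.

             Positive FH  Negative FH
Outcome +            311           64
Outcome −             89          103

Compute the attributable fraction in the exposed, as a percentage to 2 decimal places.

Reading the table with exposure as columns: a = 311 (Positive FH, case), b = 89 (Positive FH, non-case), c = 64 (Negative FH, case), d = 103.
Risk in exposed = 311/400 = 0.77750; risk in unexposed = 64/167 = 0.38323.
RR = 0.77750/0.38323 = 2.02879
AR% = (RR − 1)/RR × 100 = (2.02879 − 1)/2.02879 × 100 = 50.7095%

50.71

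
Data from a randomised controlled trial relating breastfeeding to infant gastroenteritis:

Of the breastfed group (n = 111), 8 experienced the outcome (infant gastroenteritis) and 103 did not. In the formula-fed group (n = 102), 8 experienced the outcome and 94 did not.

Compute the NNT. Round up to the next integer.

158

Risk in treated group = 8/111 = 0.07207; risk in control = 8/102 = 0.07843.
Absolute risk reduction = 0.07843 − 0.07207 = 0.00636
NNT = 1 / ARR = 1 / 0.00636 = 157.250 → round up → 158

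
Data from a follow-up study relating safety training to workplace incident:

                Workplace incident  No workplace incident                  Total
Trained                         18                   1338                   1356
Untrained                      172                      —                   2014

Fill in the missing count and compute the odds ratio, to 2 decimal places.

0.14

The missing cell is in the unexposed row: 2014 − 172 = 1842.
So a = 18, b = 1338, c = 172, d = 1842.
OR = (a·d)/(b·c) = (18 × 1842) / (1338 × 172) = 33156 / 230136 = 0.14407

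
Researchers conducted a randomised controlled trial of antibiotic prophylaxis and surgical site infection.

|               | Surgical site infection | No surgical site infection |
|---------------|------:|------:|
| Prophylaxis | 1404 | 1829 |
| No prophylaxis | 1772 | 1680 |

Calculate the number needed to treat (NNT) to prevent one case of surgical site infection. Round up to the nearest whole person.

13

Risk in treated group = 1404/3233 = 0.43427; risk in control = 1772/3452 = 0.51333.
Absolute risk reduction = 0.51333 − 0.43427 = 0.07905
NNT = 1 / ARR = 1 / 0.07905 = 12.650 → round up → 13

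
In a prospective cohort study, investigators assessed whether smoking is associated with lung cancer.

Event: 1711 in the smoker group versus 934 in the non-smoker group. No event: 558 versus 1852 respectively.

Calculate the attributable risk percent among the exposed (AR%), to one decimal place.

55.5

From the description: a = 1711, b = 558, c = 934, d = 1852.
Risk in exposed = 1711/2269 = 0.75408; risk in unexposed = 934/2786 = 0.33525.
RR = 0.75408/0.33525 = 2.24931
AR% = (RR − 1)/RR × 100 = (2.24931 − 1)/2.24931 × 100 = 55.5420%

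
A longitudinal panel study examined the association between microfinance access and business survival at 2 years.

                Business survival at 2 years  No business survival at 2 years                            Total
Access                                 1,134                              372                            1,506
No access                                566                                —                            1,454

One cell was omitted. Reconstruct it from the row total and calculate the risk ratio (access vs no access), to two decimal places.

1.93

The missing cell is in the unexposed row: 1454 − 566 = 888.
So a = 1134, b = 372, c = 566, d = 888.
RR = [a/(a+b)] / [c/(c+d)] = (1134/1506) / (566/1454) = 0.75299/0.38927 = 1.93435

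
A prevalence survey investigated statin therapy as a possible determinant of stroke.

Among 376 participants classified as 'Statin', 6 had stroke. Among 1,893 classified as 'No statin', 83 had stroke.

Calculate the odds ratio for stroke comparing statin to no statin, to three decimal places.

From the description: a = 6, b = 370, c = 83, d = 1810.
OR = (a·d)/(b·c) = (6 × 1810) / (370 × 83) = 10860 / 30710 = 0.35363
Exposure is associated with lower odds of stroke (OR = 0.35 < 1).

0.354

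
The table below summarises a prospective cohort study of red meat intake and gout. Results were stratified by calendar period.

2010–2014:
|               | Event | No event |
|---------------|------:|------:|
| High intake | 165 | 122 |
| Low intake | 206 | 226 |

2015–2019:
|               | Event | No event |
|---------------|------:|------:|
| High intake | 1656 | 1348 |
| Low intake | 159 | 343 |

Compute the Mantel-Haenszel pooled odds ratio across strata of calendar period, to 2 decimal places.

OR_MH = Σ(aᵢdᵢ/nᵢ) / Σ(bᵢcᵢ/nᵢ), where nᵢ is the stratum total.
Stratum 1 (2010–2014): n = 719; a·d/n = 165·226/719 = 51.8637; b·c/n = 122·206/719 = 34.9541
Stratum 2 (2015–2019): n = 3506; a·d/n = 1656·343/3506 = 162.0103; b·c/n = 1348·159/3506 = 61.1329
OR_MH = (51.8637 + 162.0103) / (34.9541 + 61.1329) = 213.8740 / 96.0870 = 2.22584

2.23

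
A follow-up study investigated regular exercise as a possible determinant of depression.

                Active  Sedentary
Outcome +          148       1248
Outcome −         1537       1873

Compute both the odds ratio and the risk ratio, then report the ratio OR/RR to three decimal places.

0.658

Reading the table with exposure as columns: a = 148 (Active, case), b = 1537 (Active, non-case), c = 1248 (Sedentary, case), d = 1873.
OR = (148·1873)/(1537·1248) = 277204/1918176 = 0.14451
Risk in exposed = 148/1685 = 0.08783; risk in unexposed = 1248/3121 = 0.39987; RR = 0.21965
OR/RR = 0.14451 / 0.21965 = 0.65792
The outcome is not rare, so the OR lies further from 1 than the RR.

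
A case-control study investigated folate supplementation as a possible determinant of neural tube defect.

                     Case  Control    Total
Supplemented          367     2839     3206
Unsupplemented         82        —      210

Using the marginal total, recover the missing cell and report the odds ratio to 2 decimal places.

0.20

The missing cell is in the unexposed row: 210 − 82 = 128.
So a = 367, b = 2839, c = 82, d = 128.
OR = (a·d)/(b·c) = (367 × 128) / (2839 × 82) = 46976 / 232798 = 0.20179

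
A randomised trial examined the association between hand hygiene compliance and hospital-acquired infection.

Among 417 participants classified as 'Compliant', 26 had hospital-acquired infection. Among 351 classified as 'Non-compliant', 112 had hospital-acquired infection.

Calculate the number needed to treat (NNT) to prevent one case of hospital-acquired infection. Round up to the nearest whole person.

4

Risk in treated group = 26/417 = 0.06235; risk in control = 112/351 = 0.31909.
Absolute risk reduction = 0.31909 − 0.06235 = 0.25674
NNT = 1 / ARR = 1 / 0.25674 = 3.895 → round up → 4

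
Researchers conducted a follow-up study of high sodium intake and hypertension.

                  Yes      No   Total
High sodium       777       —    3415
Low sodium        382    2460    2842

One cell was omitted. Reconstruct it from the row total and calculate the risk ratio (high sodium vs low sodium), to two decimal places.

The missing cell is in the exposed row: 3415 − 777 = 2638.
So a = 777, b = 2638, c = 382, d = 2460.
RR = [a/(a+b)] / [c/(c+d)] = (777/3415) / (382/2842) = 0.22753/0.13441 = 1.69274

1.69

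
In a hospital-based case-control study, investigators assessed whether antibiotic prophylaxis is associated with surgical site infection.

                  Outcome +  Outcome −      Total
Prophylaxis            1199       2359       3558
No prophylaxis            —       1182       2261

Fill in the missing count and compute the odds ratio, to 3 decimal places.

0.557

The missing cell is in the unexposed row: 2261 − 1182 = 1079.
So a = 1199, b = 2359, c = 1079, d = 1182.
OR = (a·d)/(b·c) = (1199 × 1182) / (2359 × 1079) = 1417218 / 2545361 = 0.55678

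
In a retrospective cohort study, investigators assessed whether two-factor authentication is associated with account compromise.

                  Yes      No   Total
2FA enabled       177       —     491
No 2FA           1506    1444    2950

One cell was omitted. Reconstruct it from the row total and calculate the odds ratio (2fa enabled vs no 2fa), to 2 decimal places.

The missing cell is in the exposed row: 491 − 177 = 314.
So a = 177, b = 314, c = 1506, d = 1444.
OR = (a·d)/(b·c) = (177 × 1444) / (314 × 1506) = 255588 / 472884 = 0.54049

0.54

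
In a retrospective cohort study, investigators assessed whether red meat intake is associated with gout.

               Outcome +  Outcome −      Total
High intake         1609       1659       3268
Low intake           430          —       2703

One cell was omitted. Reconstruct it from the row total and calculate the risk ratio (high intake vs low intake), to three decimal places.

The missing cell is in the unexposed row: 2703 − 430 = 2273.
So a = 1609, b = 1659, c = 430, d = 2273.
RR = [a/(a+b)] / [c/(c+d)] = (1609/3268) / (430/2703) = 0.49235/0.15908 = 3.09494

3.095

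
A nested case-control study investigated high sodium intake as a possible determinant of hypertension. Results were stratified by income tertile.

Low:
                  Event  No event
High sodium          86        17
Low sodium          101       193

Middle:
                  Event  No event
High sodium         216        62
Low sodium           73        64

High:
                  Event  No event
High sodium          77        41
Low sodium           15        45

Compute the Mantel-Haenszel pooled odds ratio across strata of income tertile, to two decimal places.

5.06

OR_MH = Σ(aᵢdᵢ/nᵢ) / Σ(bᵢcᵢ/nᵢ), where nᵢ is the stratum total.
Stratum 1 (Low): n = 397; a·d/n = 86·193/397 = 41.8086; b·c/n = 17·101/397 = 4.3249
Stratum 2 (Middle): n = 415; a·d/n = 216·64/415 = 33.3108; b·c/n = 62·73/415 = 10.9060
Stratum 3 (High): n = 178; a·d/n = 77·45/178 = 19.4663; b·c/n = 41·15/178 = 3.4551
OR_MH = (41.8086 + 33.3108 + 19.4663) / (4.3249 + 10.9060 + 3.4551) = 94.5857 / 18.6860 = 5.06184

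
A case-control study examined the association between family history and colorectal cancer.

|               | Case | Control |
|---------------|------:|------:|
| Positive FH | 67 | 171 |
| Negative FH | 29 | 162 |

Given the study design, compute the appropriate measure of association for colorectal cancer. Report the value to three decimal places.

Cells: a = 67, b = 171, c = 29, d = 162.
This is a case-control study: participants were sampled on outcome status, so risks in the source population cannot be estimated directly — relative risk is not valid here. The odds ratio is the appropriate measure.
OR = (a·d)/(b·c) = (67 × 162) / (171 × 29) = 10854 / 4959 = 2.18875

2.189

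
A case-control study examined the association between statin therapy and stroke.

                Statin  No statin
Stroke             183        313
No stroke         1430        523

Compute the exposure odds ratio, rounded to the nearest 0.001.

Reading the table with exposure as columns: a = 183 (Statin, case), b = 1430 (Statin, non-case), c = 313 (No statin, case), d = 523.
OR = (a·d)/(b·c) = (183 × 523) / (1430 × 313) = 95709 / 447590 = 0.21383
Exposure is associated with lower odds of stroke (OR = 0.21 < 1).

0.214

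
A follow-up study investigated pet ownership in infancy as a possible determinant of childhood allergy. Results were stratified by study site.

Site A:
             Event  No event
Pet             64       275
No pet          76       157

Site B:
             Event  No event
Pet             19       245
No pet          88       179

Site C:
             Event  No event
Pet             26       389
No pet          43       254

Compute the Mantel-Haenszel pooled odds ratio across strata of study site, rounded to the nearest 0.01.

0.33

OR_MH = Σ(aᵢdᵢ/nᵢ) / Σ(bᵢcᵢ/nᵢ), where nᵢ is the stratum total.
Stratum 1 (Site A): n = 572; a·d/n = 64·157/572 = 17.5664; b·c/n = 275·76/572 = 36.5385
Stratum 2 (Site B): n = 531; a·d/n = 19·179/531 = 6.4049; b·c/n = 245·88/531 = 40.6026
Stratum 3 (Site C): n = 712; a·d/n = 26·254/712 = 9.2753; b·c/n = 389·43/712 = 23.4930
OR_MH = (17.5664 + 6.4049 + 9.2753) / (36.5385 + 40.6026 + 23.4930) = 33.2466 / 100.6341 = 0.33037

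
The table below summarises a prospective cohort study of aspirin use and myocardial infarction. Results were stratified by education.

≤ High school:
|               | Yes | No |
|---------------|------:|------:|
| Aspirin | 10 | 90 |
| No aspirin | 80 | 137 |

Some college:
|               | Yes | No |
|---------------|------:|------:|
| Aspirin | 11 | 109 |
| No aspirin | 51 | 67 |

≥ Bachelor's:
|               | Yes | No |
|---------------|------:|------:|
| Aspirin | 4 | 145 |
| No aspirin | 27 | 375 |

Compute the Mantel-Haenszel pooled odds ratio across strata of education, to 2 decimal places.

OR_MH = Σ(aᵢdᵢ/nᵢ) / Σ(bᵢcᵢ/nᵢ), where nᵢ is the stratum total.
Stratum 1 (≤ High school): n = 317; a·d/n = 10·137/317 = 4.3218; b·c/n = 90·80/317 = 22.7129
Stratum 2 (Some college): n = 238; a·d/n = 11·67/238 = 3.0966; b·c/n = 109·51/238 = 23.3571
Stratum 3 (≥ Bachelor's): n = 551; a·d/n = 4·375/551 = 2.7223; b·c/n = 145·27/551 = 7.1053
OR_MH = (4.3218 + 3.0966 + 2.7223) / (22.7129 + 23.3571 + 7.1053) = 10.1407 / 53.1753 = 0.19070

0.19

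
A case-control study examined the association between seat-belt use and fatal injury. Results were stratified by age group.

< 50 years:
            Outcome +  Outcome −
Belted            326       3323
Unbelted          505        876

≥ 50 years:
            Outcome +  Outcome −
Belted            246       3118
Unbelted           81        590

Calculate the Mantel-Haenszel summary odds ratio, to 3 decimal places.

OR_MH = Σ(aᵢdᵢ/nᵢ) / Σ(bᵢcᵢ/nᵢ), where nᵢ is the stratum total.
Stratum 1 (< 50 years): n = 5030; a·d/n = 326·876/5030 = 56.7746; b·c/n = 3323·505/5030 = 333.6213
Stratum 2 (≥ 50 years): n = 4035; a·d/n = 246·590/4035 = 35.9703; b·c/n = 3118·81/4035 = 62.5918
OR_MH = (56.7746 + 35.9703) / (333.6213 + 62.5918) = 92.7448 / 396.2131 = 0.23408

0.234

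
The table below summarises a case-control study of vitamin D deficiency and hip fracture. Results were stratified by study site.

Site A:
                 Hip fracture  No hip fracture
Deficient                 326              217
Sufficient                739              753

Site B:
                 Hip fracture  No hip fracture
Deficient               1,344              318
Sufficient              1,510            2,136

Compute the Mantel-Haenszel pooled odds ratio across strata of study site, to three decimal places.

OR_MH = Σ(aᵢdᵢ/nᵢ) / Σ(bᵢcᵢ/nᵢ), where nᵢ is the stratum total.
Stratum 1 (Site A): n = 2035; a·d/n = 326·753/2035 = 120.6280; b·c/n = 217·739/2035 = 78.8025
Stratum 2 (Site B): n = 5308; a·d/n = 1344·2136/5308 = 540.8410; b·c/n = 318·1510/5308 = 90.4635
OR_MH = (120.6280 + 540.8410) / (78.8025 + 90.4635) = 661.4690 / 169.2659 = 3.90787

3.908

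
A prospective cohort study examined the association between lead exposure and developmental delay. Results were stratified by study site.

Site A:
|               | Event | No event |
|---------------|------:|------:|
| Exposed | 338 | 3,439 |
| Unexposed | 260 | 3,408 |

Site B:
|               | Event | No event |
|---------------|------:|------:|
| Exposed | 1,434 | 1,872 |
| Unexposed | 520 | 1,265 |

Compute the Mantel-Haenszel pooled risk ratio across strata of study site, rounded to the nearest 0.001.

1.425

RR_MH = Σ(aᵢ·n₀ᵢ/nᵢ) / Σ(cᵢ·n₁ᵢ/nᵢ), with n₁ᵢ = aᵢ+bᵢ (exposed), n₀ᵢ = cᵢ+dᵢ (unexposed), nᵢ = n₁ᵢ+n₀ᵢ.
Stratum 1 (Site A): n₁ = 3777, n₀ = 3668, n = 7445; a·n₀/n = 338·3668/7445 = 166.5257; c·n₁/n = 260·3777/7445 = 131.9033
Stratum 2 (Site B): n₁ = 3306, n₀ = 1785, n = 5091; a·n₀/n = 1434·1785/5091 = 502.7873; c·n₁/n = 520·3306/5091 = 337.6783
RR_MH = (166.5257 + 502.7873) / (131.9033 + 337.6783) = 669.3130 / 469.5815 = 1.42534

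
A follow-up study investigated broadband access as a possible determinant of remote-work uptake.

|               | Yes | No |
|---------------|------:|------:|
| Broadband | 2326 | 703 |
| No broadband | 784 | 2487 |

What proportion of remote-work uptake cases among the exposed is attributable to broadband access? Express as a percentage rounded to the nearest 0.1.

Cells: a = 2326, b = 703, c = 784, d = 2487.
Risk in exposed = 2326/3029 = 0.76791; risk in unexposed = 784/3271 = 0.23968.
RR = 0.76791/0.23968 = 3.20387
AR% = (RR − 1)/RR × 100 = (3.20387 − 1)/3.20387 × 100 = 68.7877%

68.8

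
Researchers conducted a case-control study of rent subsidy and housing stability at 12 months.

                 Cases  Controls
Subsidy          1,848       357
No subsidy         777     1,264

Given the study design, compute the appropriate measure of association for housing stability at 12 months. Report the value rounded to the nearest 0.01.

Cells: a = 1848, b = 357, c = 777, d = 1264.
This is a case-control study: participants were sampled on outcome status, so risks in the source population cannot be estimated directly — relative risk is not valid here. The odds ratio is the appropriate measure.
OR = (a·d)/(b·c) = (1848 × 1264) / (357 × 777) = 2335872 / 277389 = 8.42093

8.42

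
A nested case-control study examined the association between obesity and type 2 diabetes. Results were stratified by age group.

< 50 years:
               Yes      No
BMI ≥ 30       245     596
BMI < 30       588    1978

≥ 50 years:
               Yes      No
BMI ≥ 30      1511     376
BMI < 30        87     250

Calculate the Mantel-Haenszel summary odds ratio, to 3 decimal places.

2.655

OR_MH = Σ(aᵢdᵢ/nᵢ) / Σ(bᵢcᵢ/nᵢ), where nᵢ is the stratum total.
Stratum 1 (< 50 years): n = 3407; a·d/n = 245·1978/3407 = 142.2395; b·c/n = 596·588/3407 = 102.8612
Stratum 2 (≥ 50 years): n = 2224; a·d/n = 1511·250/2224 = 169.8516; b·c/n = 376·87/2224 = 14.7086
OR_MH = (142.2395 + 169.8516) / (102.8612 + 14.7086) = 312.0911 / 117.5698 = 2.65452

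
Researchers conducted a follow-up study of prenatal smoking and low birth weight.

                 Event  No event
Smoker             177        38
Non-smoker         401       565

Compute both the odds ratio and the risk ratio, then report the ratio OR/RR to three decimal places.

3.309

Cells: a = 177, b = 38, c = 401, d = 565.
OR = (177·565)/(38·401) = 100005/15238 = 6.56287
Risk in exposed = 177/215 = 0.82326; risk in unexposed = 401/966 = 0.41511; RR = 1.98320
OR/RR = 6.56287 / 1.98320 = 3.30922
The outcome is not rare, so the OR lies further from 1 than the RR.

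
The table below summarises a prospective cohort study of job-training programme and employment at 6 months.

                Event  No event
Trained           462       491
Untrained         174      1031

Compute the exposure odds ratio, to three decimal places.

5.575

Cells: a = 462, b = 491, c = 174, d = 1031.
OR = (a·d)/(b·c) = (462 × 1031) / (491 × 174) = 476322 / 85434 = 5.57532
The odds of employment at 6 months are about 5.58 times as high in the trained group.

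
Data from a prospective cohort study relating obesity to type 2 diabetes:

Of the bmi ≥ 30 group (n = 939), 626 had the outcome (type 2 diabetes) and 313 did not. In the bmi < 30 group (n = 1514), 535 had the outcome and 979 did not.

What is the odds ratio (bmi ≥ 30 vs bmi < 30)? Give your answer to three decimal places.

3.660

From the description: a = 626, b = 313, c = 535, d = 979.
OR = (a·d)/(b·c) = (626 × 979) / (313 × 535) = 612854 / 167455 = 3.65981
The odds of type 2 diabetes are about 3.66 times as high in the bmi ≥ 30 group.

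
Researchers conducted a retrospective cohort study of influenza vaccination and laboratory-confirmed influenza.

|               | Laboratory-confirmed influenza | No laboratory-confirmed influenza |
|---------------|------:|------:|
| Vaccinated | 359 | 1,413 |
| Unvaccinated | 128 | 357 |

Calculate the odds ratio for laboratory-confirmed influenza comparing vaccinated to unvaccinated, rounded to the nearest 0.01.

0.71

Cells: a = 359, b = 1413, c = 128, d = 357.
OR = (a·d)/(b·c) = (359 × 357) / (1413 × 128) = 128163 / 180864 = 0.70862
Exposure is associated with lower odds of laboratory-confirmed influenza (OR = 0.71 < 1).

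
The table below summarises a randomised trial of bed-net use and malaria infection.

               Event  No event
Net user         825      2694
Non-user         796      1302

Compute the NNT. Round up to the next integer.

7

Risk in treated group = 825/3519 = 0.23444; risk in control = 796/2098 = 0.37941.
Absolute risk reduction = 0.37941 − 0.23444 = 0.14497
NNT = 1 / ARR = 1 / 0.14497 = 6.898 → round up → 7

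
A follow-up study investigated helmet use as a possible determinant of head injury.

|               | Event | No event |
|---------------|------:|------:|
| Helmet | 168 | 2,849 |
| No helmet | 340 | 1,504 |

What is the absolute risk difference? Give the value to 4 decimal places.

Cells: a = 168, b = 2849, c = 340, d = 1504.
Risk in exposed = 168/3017 = 0.055684; risk in unexposed = 340/1844 = 0.184382.
Risk difference = 0.055684 − 0.184382 = -0.128697

-0.1287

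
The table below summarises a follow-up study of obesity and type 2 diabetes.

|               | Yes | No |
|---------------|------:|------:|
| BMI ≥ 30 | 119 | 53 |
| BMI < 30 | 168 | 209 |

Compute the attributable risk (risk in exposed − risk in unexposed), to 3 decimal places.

Cells: a = 119, b = 53, c = 168, d = 209.
Risk in exposed = 119/172 = 0.691860; risk in unexposed = 168/377 = 0.445623.
Risk difference = 0.691860 − 0.445623 = 0.246237

0.246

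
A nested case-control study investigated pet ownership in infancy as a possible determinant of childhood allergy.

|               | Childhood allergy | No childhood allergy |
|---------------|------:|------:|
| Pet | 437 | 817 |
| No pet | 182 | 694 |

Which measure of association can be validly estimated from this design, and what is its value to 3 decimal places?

Cells: a = 437, b = 817, c = 182, d = 694.
This is a nested case-control study: participants were sampled on outcome status, so risks in the source population cannot be estimated directly — relative risk is not valid here. The odds ratio is the appropriate measure.
OR = (a·d)/(b·c) = (437 × 694) / (817 × 182) = 303278 / 148694 = 2.03961

2.040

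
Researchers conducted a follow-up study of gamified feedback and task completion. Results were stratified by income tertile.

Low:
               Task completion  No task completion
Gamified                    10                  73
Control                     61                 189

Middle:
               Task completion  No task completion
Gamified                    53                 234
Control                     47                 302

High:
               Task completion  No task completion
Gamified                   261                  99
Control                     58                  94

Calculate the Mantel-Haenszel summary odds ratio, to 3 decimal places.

OR_MH = Σ(aᵢdᵢ/nᵢ) / Σ(bᵢcᵢ/nᵢ), where nᵢ is the stratum total.
Stratum 1 (Low): n = 333; a·d/n = 10·189/333 = 5.6757; b·c/n = 73·61/333 = 13.3724
Stratum 2 (Middle): n = 636; a·d/n = 53·302/636 = 25.1667; b·c/n = 234·47/636 = 17.2925
Stratum 3 (High): n = 512; a·d/n = 261·94/512 = 47.9180; b·c/n = 99·58/512 = 11.2148
OR_MH = (5.6757 + 25.1667 + 47.9180) / (13.3724 + 17.2925 + 11.2148) = 78.7603 / 41.8797 = 1.88063

1.881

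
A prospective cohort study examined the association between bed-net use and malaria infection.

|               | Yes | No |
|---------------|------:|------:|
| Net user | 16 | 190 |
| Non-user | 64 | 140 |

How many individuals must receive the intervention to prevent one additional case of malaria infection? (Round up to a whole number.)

5

Risk in treated group = 16/206 = 0.07767; risk in control = 64/204 = 0.31373.
Absolute risk reduction = 0.31373 − 0.07767 = 0.23606
NNT = 1 / ARR = 1 / 0.23606 = 4.236 → round up → 5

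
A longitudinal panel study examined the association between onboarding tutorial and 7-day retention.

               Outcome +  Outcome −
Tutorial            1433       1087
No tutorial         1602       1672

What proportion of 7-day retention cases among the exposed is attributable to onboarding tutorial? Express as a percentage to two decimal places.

Cells: a = 1433, b = 1087, c = 1602, d = 1672.
Risk in exposed = 1433/2520 = 0.56865; risk in unexposed = 1602/3274 = 0.48931.
RR = 0.56865/0.48931 = 1.16215
AR% = (RR − 1)/RR × 100 = (1.16215 − 1)/1.16215 × 100 = 13.9525%

13.95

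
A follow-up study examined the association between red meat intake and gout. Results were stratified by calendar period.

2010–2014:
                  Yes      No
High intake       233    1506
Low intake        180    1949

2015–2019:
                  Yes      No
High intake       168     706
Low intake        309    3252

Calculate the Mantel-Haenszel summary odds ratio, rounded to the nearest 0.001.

2.017

OR_MH = Σ(aᵢdᵢ/nᵢ) / Σ(bᵢcᵢ/nᵢ), where nᵢ is the stratum total.
Stratum 1 (2010–2014): n = 3868; a·d/n = 233·1949/3868 = 117.4036; b·c/n = 1506·180/3868 = 70.0827
Stratum 2 (2015–2019): n = 4435; a·d/n = 168·3252/4435 = 123.1874; b·c/n = 706·309/4435 = 49.1892
OR_MH = (117.4036 + 123.1874) / (70.0827 + 49.1892) = 240.5909 / 119.2719 = 2.01716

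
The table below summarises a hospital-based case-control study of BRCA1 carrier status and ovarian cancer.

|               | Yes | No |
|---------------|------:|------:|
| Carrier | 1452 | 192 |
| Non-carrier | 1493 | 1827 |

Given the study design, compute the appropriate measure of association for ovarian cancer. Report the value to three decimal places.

9.254

Cells: a = 1452, b = 192, c = 1493, d = 1827.
This is a hospital-based case-control study: participants were sampled on outcome status, so risks in the source population cannot be estimated directly — relative risk is not valid here. The odds ratio is the appropriate measure.
OR = (a·d)/(b·c) = (1452 × 1827) / (192 × 1493) = 2652804 / 286656 = 9.25431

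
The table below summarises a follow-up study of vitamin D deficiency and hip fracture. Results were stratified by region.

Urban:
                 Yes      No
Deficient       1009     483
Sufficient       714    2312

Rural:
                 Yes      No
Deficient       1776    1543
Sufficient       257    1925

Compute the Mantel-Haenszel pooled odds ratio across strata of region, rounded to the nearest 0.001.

7.666

OR_MH = Σ(aᵢdᵢ/nᵢ) / Σ(bᵢcᵢ/nᵢ), where nᵢ is the stratum total.
Stratum 1 (Urban): n = 4518; a·d/n = 1009·2312/4518 = 516.3364; b·c/n = 483·714/4518 = 76.3307
Stratum 2 (Rural): n = 5501; a·d/n = 1776·1925/5501 = 621.4870; b·c/n = 1543·257/5501 = 72.0871
OR_MH = (516.3364 + 621.4870) / (76.3307 + 72.0871) = 1137.8234 / 148.4178 = 7.66636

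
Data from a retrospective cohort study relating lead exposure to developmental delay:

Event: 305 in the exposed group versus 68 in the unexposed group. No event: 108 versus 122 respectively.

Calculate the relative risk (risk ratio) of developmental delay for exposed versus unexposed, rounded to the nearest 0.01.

2.06

From the description: a = 305, b = 108, c = 68, d = 122.
Risk in exposed = 305/413 = 0.73850; risk in unexposed = 68/190 = 0.35789.
RR = 0.73850 / 0.35789 = 2.06345
The risk among the exposed is 2.06 times that among the unexposed.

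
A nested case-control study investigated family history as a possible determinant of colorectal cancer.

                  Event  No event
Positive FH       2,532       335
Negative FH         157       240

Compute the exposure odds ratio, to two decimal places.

Cells: a = 2532, b = 335, c = 157, d = 240.
OR = (a·d)/(b·c) = (2532 × 240) / (335 × 157) = 607680 / 52595 = 11.55395
The odds of colorectal cancer are about 11.55 times as high in the positive fh group.

11.55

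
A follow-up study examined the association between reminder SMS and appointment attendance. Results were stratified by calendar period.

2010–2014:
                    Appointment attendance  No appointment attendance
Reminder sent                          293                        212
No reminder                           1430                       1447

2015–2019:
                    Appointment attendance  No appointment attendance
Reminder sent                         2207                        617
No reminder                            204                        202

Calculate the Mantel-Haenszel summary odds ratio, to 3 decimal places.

2.048

OR_MH = Σ(aᵢdᵢ/nᵢ) / Σ(bᵢcᵢ/nᵢ), where nᵢ is the stratum total.
Stratum 1 (2010–2014): n = 3382; a·d/n = 293·1447/3382 = 125.3610; b·c/n = 212·1430/3382 = 89.6393
Stratum 2 (2015–2019): n = 3230; a·d/n = 2207·202/3230 = 138.0229; b·c/n = 617·204/3230 = 38.9684
OR_MH = (125.3610 + 138.0229) / (89.6393 + 38.9684) = 263.3839 / 128.6077 = 2.04796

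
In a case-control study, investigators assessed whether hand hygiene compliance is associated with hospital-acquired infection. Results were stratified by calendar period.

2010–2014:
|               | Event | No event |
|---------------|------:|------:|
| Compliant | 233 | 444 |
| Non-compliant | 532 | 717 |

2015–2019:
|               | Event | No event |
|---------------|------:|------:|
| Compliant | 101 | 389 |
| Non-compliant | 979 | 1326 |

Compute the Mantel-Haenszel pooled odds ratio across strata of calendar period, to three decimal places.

OR_MH = Σ(aᵢdᵢ/nᵢ) / Σ(bᵢcᵢ/nᵢ), where nᵢ is the stratum total.
Stratum 1 (2010–2014): n = 1926; a·d/n = 233·717/1926 = 86.7399; b·c/n = 444·532/1926 = 122.6417
Stratum 2 (2015–2019): n = 2795; a·d/n = 101·1326/2795 = 47.9163; b·c/n = 389·979/2795 = 136.2544
OR_MH = (86.7399 + 47.9163) / (122.6417 + 136.2544) = 134.6562 / 258.8961 = 0.52012

0.520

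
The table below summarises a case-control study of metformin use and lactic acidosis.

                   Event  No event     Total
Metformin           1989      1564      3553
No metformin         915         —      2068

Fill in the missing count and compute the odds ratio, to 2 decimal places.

1.60

The missing cell is in the unexposed row: 2068 − 915 = 1153.
So a = 1989, b = 1564, c = 915, d = 1153.
OR = (a·d)/(b·c) = (1989 × 1153) / (1564 × 915) = 2293317 / 1431060 = 1.60253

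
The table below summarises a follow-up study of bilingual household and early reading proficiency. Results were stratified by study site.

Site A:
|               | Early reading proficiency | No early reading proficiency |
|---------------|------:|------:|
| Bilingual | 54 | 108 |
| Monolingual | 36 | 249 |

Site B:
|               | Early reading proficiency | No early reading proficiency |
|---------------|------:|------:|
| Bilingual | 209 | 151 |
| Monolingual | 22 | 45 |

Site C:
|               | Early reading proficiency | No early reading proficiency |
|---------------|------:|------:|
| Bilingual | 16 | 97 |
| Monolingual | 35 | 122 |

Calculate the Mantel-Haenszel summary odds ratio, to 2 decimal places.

OR_MH = Σ(aᵢdᵢ/nᵢ) / Σ(bᵢcᵢ/nᵢ), where nᵢ is the stratum total.
Stratum 1 (Site A): n = 447; a·d/n = 54·249/447 = 30.0805; b·c/n = 108·36/447 = 8.6980
Stratum 2 (Site B): n = 427; a·d/n = 209·45/427 = 22.0258; b·c/n = 151·22/427 = 7.7799
Stratum 3 (Site C): n = 270; a·d/n = 16·122/270 = 7.2296; b·c/n = 97·35/270 = 12.5741
OR_MH = (30.0805 + 22.0258 + 7.2296) / (8.6980 + 7.7799 + 12.5741) = 59.3359 / 29.0519 = 2.04241

2.04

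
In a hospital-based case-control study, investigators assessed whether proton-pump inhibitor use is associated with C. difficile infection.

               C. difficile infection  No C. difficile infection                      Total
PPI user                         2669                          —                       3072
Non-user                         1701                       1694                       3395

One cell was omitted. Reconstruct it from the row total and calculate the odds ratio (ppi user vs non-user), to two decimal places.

The missing cell is in the exposed row: 3072 − 2669 = 403.
So a = 2669, b = 403, c = 1701, d = 1694.
OR = (a·d)/(b·c) = (2669 × 1694) / (403 × 1701) = 4521286 / 685503 = 6.59557

6.60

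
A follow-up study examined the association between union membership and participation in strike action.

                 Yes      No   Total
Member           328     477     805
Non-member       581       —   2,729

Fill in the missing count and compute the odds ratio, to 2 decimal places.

The missing cell is in the unexposed row: 2729 − 581 = 2148.
So a = 328, b = 477, c = 581, d = 2148.
OR = (a·d)/(b·c) = (328 × 2148) / (477 × 581) = 704544 / 277137 = 2.54222

2.54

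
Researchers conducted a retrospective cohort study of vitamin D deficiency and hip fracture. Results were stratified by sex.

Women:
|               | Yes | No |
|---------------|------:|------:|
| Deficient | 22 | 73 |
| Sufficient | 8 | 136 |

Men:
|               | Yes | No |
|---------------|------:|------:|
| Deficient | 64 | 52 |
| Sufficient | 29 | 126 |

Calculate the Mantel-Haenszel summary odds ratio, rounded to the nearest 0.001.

5.279

OR_MH = Σ(aᵢdᵢ/nᵢ) / Σ(bᵢcᵢ/nᵢ), where nᵢ is the stratum total.
Stratum 1 (Women): n = 239; a·d/n = 22·136/239 = 12.5188; b·c/n = 73·8/239 = 2.4435
Stratum 2 (Men): n = 271; a·d/n = 64·126/271 = 29.7565; b·c/n = 52·29/271 = 5.5646
OR_MH = (12.5188 + 29.7565) / (2.4435 + 5.5646) = 42.2753 / 8.0081 = 5.27907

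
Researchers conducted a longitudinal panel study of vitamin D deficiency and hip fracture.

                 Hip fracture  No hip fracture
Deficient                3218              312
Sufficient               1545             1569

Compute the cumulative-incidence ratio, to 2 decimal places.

Cells: a = 3218, b = 312, c = 1545, d = 1569.
Risk in exposed = 3218/3530 = 0.91161; risk in unexposed = 1545/3114 = 0.49615.
RR = 0.91161 / 0.49615 = 1.83739
The risk among the exposed is 1.84 times that among the unexposed.

1.84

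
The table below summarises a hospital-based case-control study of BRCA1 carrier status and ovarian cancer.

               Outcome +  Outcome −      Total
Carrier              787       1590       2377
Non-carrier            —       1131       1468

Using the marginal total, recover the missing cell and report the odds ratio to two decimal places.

The missing cell is in the unexposed row: 1468 − 1131 = 337.
So a = 787, b = 1590, c = 337, d = 1131.
OR = (a·d)/(b·c) = (787 × 1131) / (1590 × 337) = 890097 / 535830 = 1.66116

1.66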